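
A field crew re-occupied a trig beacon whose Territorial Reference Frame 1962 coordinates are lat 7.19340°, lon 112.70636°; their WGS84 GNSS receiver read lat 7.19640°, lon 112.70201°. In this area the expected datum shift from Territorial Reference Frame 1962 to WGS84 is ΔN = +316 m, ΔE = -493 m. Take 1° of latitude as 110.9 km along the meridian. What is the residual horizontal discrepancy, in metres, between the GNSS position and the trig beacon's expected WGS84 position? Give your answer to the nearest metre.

Observed coordinate differences: Δφ = +0.00300°, Δλ = -0.00435°.
Converting to metres (1° lat = 110900 m, cos φ = 0.992129): observed ΔN = 332.7 m, observed ΔE = -478.6 m.
Subtracting the expected shift leaves a residual of 332.7 − (316) = 16.7 m north and -478.6 − (-493) = 14.4 m east.
Residual distance = √(16.7² + 14.4²) = 22.0 m.

22 m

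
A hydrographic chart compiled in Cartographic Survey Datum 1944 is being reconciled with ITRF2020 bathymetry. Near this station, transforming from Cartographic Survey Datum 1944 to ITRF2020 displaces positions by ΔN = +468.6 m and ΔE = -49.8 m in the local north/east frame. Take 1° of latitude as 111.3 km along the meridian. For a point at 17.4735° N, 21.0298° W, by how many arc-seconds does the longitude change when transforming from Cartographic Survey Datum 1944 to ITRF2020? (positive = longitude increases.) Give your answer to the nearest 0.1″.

Δλ = -1.7″

At latitude 17.4735°, cos φ = 0.953856.
1° of longitude at this latitude = 111.3 × cos φ = 106.16 km, so Δλ = -49.8 / 106164.2 = -0.0004691° = -1.689″.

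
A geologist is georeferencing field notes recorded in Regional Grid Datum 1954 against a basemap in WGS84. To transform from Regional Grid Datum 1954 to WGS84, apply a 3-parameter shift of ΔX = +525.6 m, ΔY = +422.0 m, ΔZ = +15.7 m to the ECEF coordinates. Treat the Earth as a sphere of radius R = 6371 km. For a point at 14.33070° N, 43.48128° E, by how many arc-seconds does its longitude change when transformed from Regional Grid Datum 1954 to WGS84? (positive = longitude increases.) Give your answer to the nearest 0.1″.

Δλ = -1.9″

sin φ = 0.247518, cos φ = 0.968883, sin λ = 0.688118, cos λ = 0.725599.
East component: ΔE = −sin λ·ΔX + cos λ·ΔY = −(0.688118)(525.6) + (0.725599)(422.0) = -55.47 m.
1° of latitude spans πR/180 = 111195 m; at latitude φ, 1° of longitude spans that × cos φ = 107734.9 m, so Δλ = -55.47 / 107734.9 × 3600 = -1.854″.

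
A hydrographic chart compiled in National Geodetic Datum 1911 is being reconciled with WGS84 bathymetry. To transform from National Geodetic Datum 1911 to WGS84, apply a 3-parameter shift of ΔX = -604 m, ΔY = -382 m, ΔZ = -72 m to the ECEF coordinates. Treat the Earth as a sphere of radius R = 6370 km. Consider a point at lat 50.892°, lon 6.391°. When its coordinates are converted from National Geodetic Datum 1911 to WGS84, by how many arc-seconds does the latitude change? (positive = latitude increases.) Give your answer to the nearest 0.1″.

sin φ = 0.775958, cos φ = 0.630784, sin λ = 0.111313, cos λ = 0.993785.
North component: ΔN = −sin φ cos λ·ΔX − sin φ sin λ·ΔY + cos φ·ΔZ = −(0.775958)(0.993785)(-604) − (0.775958)(0.111313)(-382) + (0.630784)(-72) = 453.34 m.
1° of latitude spans πR/180 = 111177 m, so Δφ = 453.34 / 111177 × 3600 = 14.680″.

Δφ = 14.7″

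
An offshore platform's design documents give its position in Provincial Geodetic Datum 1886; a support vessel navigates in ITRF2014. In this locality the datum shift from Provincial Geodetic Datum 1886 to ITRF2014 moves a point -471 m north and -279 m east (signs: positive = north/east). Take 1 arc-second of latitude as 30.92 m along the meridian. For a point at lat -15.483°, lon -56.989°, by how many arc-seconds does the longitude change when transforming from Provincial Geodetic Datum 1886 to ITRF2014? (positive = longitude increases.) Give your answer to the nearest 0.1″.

Δλ = -9.4″

At latitude -15.483°, cos φ = 0.963710.
1″ of longitude at this latitude = 30.92 × cos φ = 29.7979 m, so Δλ = -279.0 / 29.7979 = -9.363″.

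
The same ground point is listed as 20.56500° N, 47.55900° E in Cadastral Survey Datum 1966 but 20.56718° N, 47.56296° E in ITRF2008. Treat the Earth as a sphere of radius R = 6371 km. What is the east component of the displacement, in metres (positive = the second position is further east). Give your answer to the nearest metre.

ΔE = 412 m

Δφ = 20.56718° − 20.56500° = +0.00218°; Δλ = 47.56296° − 47.55900° = +0.00396°.
1° along a meridian = πR/180 = 111195 m.
ΔN = Δφ × 111195 = 242.4 m; ΔE = Δλ × 111195 × cos(20.56500°) = +0.00396 × 111195 × 0.936274 = 412.3 m.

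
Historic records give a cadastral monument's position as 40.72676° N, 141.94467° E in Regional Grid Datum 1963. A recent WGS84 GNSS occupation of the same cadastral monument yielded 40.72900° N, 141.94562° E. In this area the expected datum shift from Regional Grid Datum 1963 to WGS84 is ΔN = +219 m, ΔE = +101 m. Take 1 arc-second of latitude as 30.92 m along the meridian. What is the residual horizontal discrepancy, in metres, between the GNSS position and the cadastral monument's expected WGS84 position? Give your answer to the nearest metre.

37 m

Observed coordinate differences: Δφ = +0.00224°, Δλ = +0.00095°.
Converting to metres (1° lat = 111312 m, cos φ = 0.757830): observed ΔN = 249.3 m, observed ΔE = 80.1 m.
Subtracting the expected shift leaves a residual of 249.3 − (219) = 30.3 m north and 80.1 − (101) = -20.9 m east.
Residual distance = √(30.3² + (-20.9)²) = 36.8 m.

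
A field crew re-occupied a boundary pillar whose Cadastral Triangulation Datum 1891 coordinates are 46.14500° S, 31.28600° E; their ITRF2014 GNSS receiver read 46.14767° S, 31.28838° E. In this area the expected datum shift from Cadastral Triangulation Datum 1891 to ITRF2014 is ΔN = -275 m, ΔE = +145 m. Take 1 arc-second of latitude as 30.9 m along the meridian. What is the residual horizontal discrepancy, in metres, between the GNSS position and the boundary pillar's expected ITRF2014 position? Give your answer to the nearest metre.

44 m

Observed coordinate differences: Δφ = -0.00267°, Δλ = +0.00238°.
Converting to metres (1° lat = 111240 m, cos φ = 0.692836): observed ΔN = -297.0 m, observed ΔE = 183.4 m.
Subtracting the expected shift leaves a residual of -297.0 − (-275) = -22.0 m north and 183.4 − (145) = 38.4 m east.
Residual distance = √((-22.0)² + 38.4²) = 44.3 m.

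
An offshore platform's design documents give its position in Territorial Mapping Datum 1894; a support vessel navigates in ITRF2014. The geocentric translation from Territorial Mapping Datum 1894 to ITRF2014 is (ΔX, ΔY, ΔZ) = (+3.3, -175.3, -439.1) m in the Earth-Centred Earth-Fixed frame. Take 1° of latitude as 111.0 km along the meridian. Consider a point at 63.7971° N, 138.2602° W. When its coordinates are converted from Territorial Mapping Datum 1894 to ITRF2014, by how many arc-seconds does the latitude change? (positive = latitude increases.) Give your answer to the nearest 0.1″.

Δφ = -9.6″

sin φ = 0.897236, cos φ = 0.441551, sin λ = -0.665749, cos λ = -0.746176.
North component: ΔN = −sin φ cos λ·ΔX − sin φ sin λ·ΔY + cos φ·ΔZ = −(0.897236)(-0.746176)(3.3) − (0.897236)(-0.665749)(-175.3) + (0.441551)(-439.1) = -296.39 m.
1° of latitude spans 111000 m, so Δφ = -296.39 / 111000 × 3600 = -9.613″.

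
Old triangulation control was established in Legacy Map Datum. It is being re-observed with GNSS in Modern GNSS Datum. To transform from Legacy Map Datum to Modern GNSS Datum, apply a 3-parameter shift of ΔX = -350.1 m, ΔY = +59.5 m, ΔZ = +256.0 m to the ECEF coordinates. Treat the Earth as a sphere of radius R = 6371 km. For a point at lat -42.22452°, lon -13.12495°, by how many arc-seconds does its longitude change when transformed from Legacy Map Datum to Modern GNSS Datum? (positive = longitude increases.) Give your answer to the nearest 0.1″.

sin φ = -0.672038, cos φ = 0.740517, sin λ = -0.227075, cos λ = 0.973877.
East component: ΔE = −sin λ·ΔX + cos λ·ΔY = −(-0.227075)(-350.1) + (0.973877)(59.5) = -21.55 m.
1° of latitude spans πR/180 = 111195 m; at latitude φ, 1° of longitude spans that × cos φ = 82341.7 m, so Δλ = -21.55 / 82341.7 × 3600 = -0.942″.

Δλ = -0.9″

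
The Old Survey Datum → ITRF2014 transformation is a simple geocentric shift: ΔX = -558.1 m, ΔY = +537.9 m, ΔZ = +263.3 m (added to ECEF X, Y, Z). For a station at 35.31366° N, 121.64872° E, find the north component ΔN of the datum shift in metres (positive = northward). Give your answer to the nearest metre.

The local north axis is (−sin φ cos λ, −sin φ sin λ, cos φ), giving ΔN = -169.277 − 264.692 + 214.853 = -219.12 m.

ΔN = -219 m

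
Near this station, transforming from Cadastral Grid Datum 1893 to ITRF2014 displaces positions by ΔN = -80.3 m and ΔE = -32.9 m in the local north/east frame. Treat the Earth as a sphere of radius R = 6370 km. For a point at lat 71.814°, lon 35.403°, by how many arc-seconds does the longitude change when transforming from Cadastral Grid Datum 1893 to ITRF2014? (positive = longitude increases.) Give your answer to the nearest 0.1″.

At latitude 71.814°, cos φ = 0.312103.
One radian of longitude at latitude φ spans R cos φ, so Δλ = ΔE / (R cos φ) = -32.9 / (6370000 × 0.312103) = -1.6549e-05 rad = -3.413″.

Δλ = -3.4″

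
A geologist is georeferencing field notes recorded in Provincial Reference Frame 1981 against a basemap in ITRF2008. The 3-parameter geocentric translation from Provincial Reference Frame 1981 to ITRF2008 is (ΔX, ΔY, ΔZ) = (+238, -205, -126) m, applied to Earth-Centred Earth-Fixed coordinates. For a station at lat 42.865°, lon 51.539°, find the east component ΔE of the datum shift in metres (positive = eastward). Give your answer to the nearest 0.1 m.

The local east axis at (φ, λ) is (−sin λ, cos λ, 0), so ΔE = −sin(51.539°)·238 + cos(51.539°)·(-205) = -313.87 m.

ΔE = -313.9 m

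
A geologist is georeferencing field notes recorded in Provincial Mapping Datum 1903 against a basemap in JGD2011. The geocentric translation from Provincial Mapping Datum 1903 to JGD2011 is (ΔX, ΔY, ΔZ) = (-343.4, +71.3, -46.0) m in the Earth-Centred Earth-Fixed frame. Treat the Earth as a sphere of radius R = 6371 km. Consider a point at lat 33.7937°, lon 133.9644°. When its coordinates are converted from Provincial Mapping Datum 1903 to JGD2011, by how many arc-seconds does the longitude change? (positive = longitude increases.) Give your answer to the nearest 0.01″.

Δλ = 7.70″

sin φ = 0.556204, cos φ = 0.831046, sin λ = 0.719771, cos λ = -0.694211.
East component: ΔE = −sin λ·ΔX + cos λ·ΔY = −(0.719771)(-343.4) + (-0.694211)(71.3) = 197.67 m.
1° of latitude spans πR/180 = 111195 m; at latitude φ, 1° of longitude spans that × cos φ = 92408.1 m, so Δλ = 197.67 / 92408.1 × 3600 = 7.701″.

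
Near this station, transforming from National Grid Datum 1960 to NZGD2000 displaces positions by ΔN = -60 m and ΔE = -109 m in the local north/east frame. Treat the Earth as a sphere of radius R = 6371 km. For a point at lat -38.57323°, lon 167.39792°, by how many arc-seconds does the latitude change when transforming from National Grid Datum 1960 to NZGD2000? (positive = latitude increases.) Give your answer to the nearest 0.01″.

Δφ = -1.94″

On a sphere of radius R, 1 rad of latitude = R, so Δφ = ΔN / R = -60.0 / 6371000 = -9.4177e-06 rad = -1.943″.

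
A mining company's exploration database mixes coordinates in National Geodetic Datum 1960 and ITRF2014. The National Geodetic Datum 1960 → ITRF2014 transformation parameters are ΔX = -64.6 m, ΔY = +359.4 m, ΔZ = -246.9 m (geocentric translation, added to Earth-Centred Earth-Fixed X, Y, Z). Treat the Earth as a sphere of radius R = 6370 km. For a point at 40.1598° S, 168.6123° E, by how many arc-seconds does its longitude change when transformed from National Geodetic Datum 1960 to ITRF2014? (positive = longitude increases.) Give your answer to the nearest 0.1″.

Δλ = -14.4″

sin φ = -0.644922, cos φ = 0.764249, sin λ = 0.197447, cos λ = -0.980314.
East component: ΔE = −sin λ·ΔX + cos λ·ΔY = −(0.197447)(-64.6) + (-0.980314)(359.4) = -339.57 m.
1° of latitude spans πR/180 = 111177 m; at latitude φ, 1° of longitude spans that × cos φ = 84967.2 m, so Δλ = -339.57 / 84967.2 × 3600 = -14.387″.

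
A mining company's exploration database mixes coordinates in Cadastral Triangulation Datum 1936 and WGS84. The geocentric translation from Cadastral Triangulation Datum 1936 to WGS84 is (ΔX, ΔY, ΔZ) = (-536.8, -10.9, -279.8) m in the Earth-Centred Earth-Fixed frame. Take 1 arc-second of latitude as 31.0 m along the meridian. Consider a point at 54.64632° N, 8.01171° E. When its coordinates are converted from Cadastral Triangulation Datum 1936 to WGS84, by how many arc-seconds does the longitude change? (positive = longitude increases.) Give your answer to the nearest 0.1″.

Δλ = 3.6″

sin φ = 0.815596, cos φ = 0.578622, sin λ = 0.139375, cos λ = 0.990240.
East component: ΔE = −sin λ·ΔX + cos λ·ΔY = −(0.139375)(-536.8) + (0.990240)(-10.9) = 64.02 m.
1° of latitude spans 3600 × 31.00 = 111600 m; at latitude φ, 1° of longitude spans that × cos φ = 64574.2 m, so Δλ = 64.02 / 64574.2 × 3600 = 3.569″.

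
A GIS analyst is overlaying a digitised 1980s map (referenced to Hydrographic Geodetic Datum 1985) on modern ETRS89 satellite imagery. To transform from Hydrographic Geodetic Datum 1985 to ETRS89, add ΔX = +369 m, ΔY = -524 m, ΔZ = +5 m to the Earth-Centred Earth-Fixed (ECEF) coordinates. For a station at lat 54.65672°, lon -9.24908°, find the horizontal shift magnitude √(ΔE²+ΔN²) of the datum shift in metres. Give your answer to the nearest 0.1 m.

The local east axis at (φ, λ) is (−sin λ, cos λ, 0), so ΔE = −sin(-9.24908°)·369 + cos(-9.24908°)·(-524) = -457.88 m.
The local north axis is (−sin φ cos λ, −sin φ sin λ, cos φ), giving ΔN = -297.080 − 68.699 + 2.892 = -362.89 m.
Horizontal magnitude = √(ΔE² + ΔN²) = √((-457.88)² + (-362.89)²) = 584.24 m.

584.2 m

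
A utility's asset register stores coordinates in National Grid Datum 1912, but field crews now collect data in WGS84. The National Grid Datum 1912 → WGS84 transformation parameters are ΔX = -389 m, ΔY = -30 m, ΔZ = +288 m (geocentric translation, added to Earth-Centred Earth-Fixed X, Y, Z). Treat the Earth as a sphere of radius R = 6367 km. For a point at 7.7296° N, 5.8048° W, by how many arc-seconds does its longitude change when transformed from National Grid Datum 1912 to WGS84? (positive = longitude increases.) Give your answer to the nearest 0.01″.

sin φ = 0.134498, cos φ = 0.990914, sin λ = -0.101140, cos λ = 0.994872.
East component: ΔE = −sin λ·ΔX + cos λ·ΔY = −(-0.101140)(-389) + (0.994872)(-30) = -69.19 m.
1° of latitude spans πR/180 = 111125 m; at latitude φ, 1° of longitude spans that × cos φ = 110115.4 m, so Δλ = -69.19 / 110115.4 × 3600 = -2.262″.

Δλ = -2.26″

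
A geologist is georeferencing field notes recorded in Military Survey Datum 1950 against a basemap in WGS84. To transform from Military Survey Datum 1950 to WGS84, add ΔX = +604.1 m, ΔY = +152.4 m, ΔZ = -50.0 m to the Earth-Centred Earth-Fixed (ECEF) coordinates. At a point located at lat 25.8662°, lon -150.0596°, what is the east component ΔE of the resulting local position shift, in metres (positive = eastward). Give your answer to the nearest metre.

The local east axis at (φ, λ) is (−sin λ, cos λ, 0), so ΔE = −sin(-150.0596°)·604.1 + cos(-150.0596°)·152.4 = 169.44 m.

ΔE = 169 m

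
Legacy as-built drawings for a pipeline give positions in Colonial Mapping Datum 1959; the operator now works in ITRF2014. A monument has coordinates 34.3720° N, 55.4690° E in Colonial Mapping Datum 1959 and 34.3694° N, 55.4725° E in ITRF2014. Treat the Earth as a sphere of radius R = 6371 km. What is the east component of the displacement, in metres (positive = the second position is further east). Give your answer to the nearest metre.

Δφ = 34.3694° − 34.3720° = -0.0026°; Δλ = 55.4725° − 55.4690° = +0.0035°.
1° along a meridian = πR/180 = 111195 m.
ΔN = Δφ × 111195 = -289.1 m; ΔE = Δλ × 111195 × cos(34.3720°) = +0.0035 × 111195 × 0.825389 = 321.2 m.

ΔE = 321 m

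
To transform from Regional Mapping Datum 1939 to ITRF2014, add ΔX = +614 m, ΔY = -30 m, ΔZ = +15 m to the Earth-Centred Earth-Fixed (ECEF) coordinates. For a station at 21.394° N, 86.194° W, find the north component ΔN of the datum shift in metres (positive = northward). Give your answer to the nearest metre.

At φ = 21.394°, λ = -86.194°: sin φ = 0.364779, cos φ = 0.931094, sin λ = -0.997795, cos λ = 0.066378.
ΔN = −sin φ cos λ·ΔX − sin φ sin λ·ΔY + cos φ·ΔZ = −(0.364779)(0.066378)(614) − (0.364779)(-0.997795)(-30) + (0.931094)(15) = -11.82 m.

ΔN = -12 m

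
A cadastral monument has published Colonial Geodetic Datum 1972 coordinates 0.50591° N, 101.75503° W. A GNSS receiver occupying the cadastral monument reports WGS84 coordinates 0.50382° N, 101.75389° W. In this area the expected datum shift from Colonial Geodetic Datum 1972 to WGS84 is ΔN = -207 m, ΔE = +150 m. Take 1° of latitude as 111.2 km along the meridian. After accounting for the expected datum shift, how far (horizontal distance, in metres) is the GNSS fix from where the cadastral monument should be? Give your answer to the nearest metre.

Observed coordinate differences: Δφ = -0.00209°, Δλ = +0.00114°.
Converting to metres (1° lat = 111200 m, cos φ = 0.999961): observed ΔN = -232.4 m, observed ΔE = 126.8 m.
Subtracting the expected shift leaves a residual of -232.4 − (-207) = -25.4 m north and 126.8 − (150) = -23.2 m east.
Residual distance = √((-25.4)² + (-23.2)²) = 34.4 m.

34 m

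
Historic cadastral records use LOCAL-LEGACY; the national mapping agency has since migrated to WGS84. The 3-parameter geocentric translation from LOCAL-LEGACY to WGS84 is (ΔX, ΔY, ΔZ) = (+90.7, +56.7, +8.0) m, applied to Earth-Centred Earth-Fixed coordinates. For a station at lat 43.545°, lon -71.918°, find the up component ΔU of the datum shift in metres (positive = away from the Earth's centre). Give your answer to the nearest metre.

ΔU = -13 m

The local up (radial) axis is (cos φ cos λ, cos φ sin λ, sin φ), giving ΔU = 20.405 − 39.068 + 5.511 = -13.15 m.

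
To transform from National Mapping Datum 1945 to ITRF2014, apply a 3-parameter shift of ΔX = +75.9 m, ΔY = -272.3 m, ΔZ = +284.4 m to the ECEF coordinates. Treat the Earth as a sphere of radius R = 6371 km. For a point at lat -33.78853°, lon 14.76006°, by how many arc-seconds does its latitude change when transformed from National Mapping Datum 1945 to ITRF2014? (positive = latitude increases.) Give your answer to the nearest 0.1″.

sin φ = -0.556129, cos φ = 0.831096, sin λ = 0.254772, cos λ = 0.967001.
North component: ΔN = −sin φ cos λ·ΔX − sin φ sin λ·ΔY + cos φ·ΔZ = −(-0.556129)(0.967001)(75.9) − (-0.556129)(0.254772)(-272.3) + (0.831096)(284.4) = 238.60 m.
1° of latitude spans πR/180 = 111195 m, so Δφ = 238.60 / 111195 × 3600 = 7.725″.

Δφ = 7.7″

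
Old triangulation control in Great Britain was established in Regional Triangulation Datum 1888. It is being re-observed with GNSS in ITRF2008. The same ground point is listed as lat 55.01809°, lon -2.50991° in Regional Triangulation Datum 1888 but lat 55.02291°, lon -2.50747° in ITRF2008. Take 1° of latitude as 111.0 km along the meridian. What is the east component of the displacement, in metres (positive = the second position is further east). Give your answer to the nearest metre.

Δφ = 55.02291° − 55.01809° = +0.00482°; Δλ = -2.50747° − -2.50991° = +0.00244°.
ΔN = Δφ × 111000 = 535.0 m; ΔE = Δλ × 111000 × cos(55.01809°) = +0.00244 × 111000 × 0.573318 = 155.3 m.

ΔE = 155 m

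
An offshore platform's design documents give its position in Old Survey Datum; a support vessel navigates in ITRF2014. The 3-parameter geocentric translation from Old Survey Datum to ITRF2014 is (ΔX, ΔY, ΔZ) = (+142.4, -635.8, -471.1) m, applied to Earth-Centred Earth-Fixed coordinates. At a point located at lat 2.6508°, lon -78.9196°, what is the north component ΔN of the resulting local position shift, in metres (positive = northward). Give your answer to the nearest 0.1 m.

The local north axis is (−sin φ cos λ, −sin φ sin λ, cos φ), giving ΔN = -1.266 − 28.857 − 470.596 = -500.72 m.

ΔN = -500.7 m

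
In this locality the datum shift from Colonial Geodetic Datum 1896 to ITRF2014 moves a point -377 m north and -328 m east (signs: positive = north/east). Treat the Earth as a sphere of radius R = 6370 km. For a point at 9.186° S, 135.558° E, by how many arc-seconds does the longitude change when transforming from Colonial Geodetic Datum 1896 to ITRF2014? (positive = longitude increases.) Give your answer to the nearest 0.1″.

At latitude -9.186°, cos φ = 0.987175.
One radian of longitude at latitude φ spans R cos φ, so Δλ = ΔE / (R cos φ) = -328.0 / (6370000 × 0.987175) = -5.2160e-05 rad = -10.759″.

Δλ = -10.8″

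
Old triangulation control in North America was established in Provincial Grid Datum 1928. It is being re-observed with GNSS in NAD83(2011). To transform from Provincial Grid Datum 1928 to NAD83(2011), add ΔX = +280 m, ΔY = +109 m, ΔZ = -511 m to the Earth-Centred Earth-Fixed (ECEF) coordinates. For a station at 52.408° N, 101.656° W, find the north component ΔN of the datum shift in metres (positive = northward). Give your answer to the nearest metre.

At φ = 52.408°, λ = -101.656°: sin φ = 0.792375, cos φ = 0.610035, sin λ = -0.979378, cos λ = -0.202035.
ΔN = −sin φ cos λ·ΔX − sin φ sin λ·ΔY + cos φ·ΔZ = −(0.792375)(-0.202035)(280) − (0.792375)(-0.979378)(109) + (0.610035)(-511) = -182.32 m.

ΔN = -182 m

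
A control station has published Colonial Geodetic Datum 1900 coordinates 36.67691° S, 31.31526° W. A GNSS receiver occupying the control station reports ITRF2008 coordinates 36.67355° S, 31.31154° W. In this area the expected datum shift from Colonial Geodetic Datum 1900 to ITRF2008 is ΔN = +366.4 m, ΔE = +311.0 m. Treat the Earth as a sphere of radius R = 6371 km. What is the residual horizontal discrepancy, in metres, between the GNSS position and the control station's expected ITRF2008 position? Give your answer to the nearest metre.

22 m

Observed coordinate differences: Δφ = +0.00336°, Δλ = +0.00372°.
Converting to metres (1° lat = 111195 m, cos φ = 0.802016): observed ΔN = 373.6 m, observed ΔE = 331.8 m.
Subtracting the expected shift leaves a residual of 373.6 − (366.4) = 7.2 m north and 331.8 − (311.0) = 20.8 m east.
Residual distance = √(7.2² + 20.8²) = 22.0 m.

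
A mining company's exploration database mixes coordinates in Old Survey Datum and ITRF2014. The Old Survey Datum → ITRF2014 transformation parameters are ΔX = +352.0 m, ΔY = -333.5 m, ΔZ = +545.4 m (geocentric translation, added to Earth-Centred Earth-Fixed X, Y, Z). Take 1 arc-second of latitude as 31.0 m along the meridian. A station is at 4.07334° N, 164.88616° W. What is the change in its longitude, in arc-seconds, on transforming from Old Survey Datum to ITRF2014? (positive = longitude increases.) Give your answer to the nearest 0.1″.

sin φ = 0.071033, cos φ = 0.997474, sin λ = -0.260738, cos λ = -0.965410.
East component: ΔE = −sin λ·ΔX + cos λ·ΔY = −(-0.260738)(352.0) + (-0.965410)(-333.5) = 413.74 m.
1° of latitude spans 3600 × 31.00 = 111600 m; at latitude φ, 1° of longitude spans that × cos φ = 111318.1 m, so Δλ = 413.74 / 111318.1 × 3600 = 13.380″.

Δλ = 13.4″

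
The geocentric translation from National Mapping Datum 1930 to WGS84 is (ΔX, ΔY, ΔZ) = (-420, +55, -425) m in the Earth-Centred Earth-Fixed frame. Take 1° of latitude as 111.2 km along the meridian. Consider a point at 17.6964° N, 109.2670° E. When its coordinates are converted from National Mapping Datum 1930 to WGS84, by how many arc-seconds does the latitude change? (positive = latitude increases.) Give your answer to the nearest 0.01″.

Δφ = -14.98″

sin φ = 0.303973, cos φ = 0.952681, sin λ = 0.943991, cos λ = -0.329971.
North component: ΔN = −sin φ cos λ·ΔX − sin φ sin λ·ΔY + cos φ·ΔZ = −(0.303973)(-0.329971)(-420) − (0.303973)(0.943991)(55) + (0.952681)(-425) = -462.80 m.
1° of latitude spans 111200 m, so Δφ = -462.80 / 111200 × 3600 = -14.983″.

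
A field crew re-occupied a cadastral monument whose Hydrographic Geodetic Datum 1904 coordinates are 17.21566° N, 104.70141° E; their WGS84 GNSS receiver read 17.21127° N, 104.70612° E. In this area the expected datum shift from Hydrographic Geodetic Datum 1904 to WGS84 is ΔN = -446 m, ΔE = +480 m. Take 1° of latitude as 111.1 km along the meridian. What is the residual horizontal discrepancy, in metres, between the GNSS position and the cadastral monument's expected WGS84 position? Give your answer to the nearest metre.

46 m

Observed coordinate differences: Δφ = -0.00439°, Δλ = +0.00471°.
Converting to metres (1° lat = 111100 m, cos φ = 0.955198): observed ΔN = -487.7 m, observed ΔE = 499.8 m.
Subtracting the expected shift leaves a residual of -487.7 − (-446) = -41.7 m north and 499.8 − (480) = 19.8 m east.
Residual distance = √((-41.7)² + 19.8²) = 46.2 m.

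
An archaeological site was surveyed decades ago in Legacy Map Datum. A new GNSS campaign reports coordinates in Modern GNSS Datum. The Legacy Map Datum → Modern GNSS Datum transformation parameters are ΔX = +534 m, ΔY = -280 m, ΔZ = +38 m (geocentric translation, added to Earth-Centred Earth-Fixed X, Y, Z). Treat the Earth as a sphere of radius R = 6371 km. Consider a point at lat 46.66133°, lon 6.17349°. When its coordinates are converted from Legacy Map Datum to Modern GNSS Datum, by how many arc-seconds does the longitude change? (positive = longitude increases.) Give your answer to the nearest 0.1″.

sin φ = 0.727310, cos φ = 0.686309, sin λ = 0.107539, cos λ = 0.994201.
East component: ΔE = −sin λ·ΔX + cos λ·ΔY = −(0.107539)(534) + (0.994201)(-280) = -335.80 m.
1° of latitude spans πR/180 = 111195 m; at latitude φ, 1° of longitude spans that × cos φ = 76314.1 m, so Δλ = -335.80 / 76314.1 × 3600 = -15.841″.

Δλ = -15.8″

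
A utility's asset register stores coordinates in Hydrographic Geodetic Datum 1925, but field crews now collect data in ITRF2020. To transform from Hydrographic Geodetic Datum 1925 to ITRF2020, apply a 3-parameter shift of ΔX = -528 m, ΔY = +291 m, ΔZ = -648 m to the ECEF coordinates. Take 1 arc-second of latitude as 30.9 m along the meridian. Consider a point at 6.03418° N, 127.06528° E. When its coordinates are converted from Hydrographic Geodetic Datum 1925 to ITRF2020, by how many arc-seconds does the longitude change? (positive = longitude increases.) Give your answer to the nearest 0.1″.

Δλ = 8.0″

sin φ = 0.105122, cos φ = 0.994459, sin λ = 0.797949, cos λ = -0.602725.
East component: ΔE = −sin λ·ΔX + cos λ·ΔY = −(0.797949)(-528) + (-0.602725)(291) = 245.92 m.
1° of latitude spans 3600 × 30.90 = 111240 m; at latitude φ, 1° of longitude spans that × cos φ = 110623.7 m, so Δλ = 245.92 / 110623.7 × 3600 = 8.003″.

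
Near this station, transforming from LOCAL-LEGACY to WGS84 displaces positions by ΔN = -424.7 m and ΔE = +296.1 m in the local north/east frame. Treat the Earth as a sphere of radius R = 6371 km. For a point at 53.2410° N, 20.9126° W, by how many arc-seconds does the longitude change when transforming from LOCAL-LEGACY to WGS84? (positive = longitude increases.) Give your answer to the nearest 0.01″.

Δλ = 16.02″

At latitude 53.2410°, cos φ = 0.598450.
One radian of longitude at latitude φ spans R cos φ, so Δλ = ΔE / (R cos φ) = 296.1 / (6371000 × 0.598450) = 7.7661e-05 rad = 16.019″.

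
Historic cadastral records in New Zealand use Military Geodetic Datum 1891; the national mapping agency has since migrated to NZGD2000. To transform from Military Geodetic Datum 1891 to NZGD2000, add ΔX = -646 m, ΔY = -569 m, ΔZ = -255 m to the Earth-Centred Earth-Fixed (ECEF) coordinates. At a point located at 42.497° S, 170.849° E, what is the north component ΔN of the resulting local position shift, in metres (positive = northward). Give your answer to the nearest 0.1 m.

ΔN = 181.7 m

At φ = -42.497°, λ = 170.849°: sin φ = -0.675552, cos φ = 0.737313, sin λ = 0.159037, cos λ = -0.987273.
ΔN = −sin φ cos λ·ΔX − sin φ sin λ·ΔY + cos φ·ΔZ = −(-0.675552)(-0.987273)(-646) − (-0.675552)(0.159037)(-569) + (0.737313)(-255) = 181.71 m.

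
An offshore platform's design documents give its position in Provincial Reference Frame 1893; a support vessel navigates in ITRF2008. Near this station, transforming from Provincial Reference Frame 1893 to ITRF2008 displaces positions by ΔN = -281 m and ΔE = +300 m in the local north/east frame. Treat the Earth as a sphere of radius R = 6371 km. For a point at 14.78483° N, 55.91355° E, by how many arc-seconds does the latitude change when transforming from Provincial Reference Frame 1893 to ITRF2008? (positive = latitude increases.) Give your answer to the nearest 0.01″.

On a sphere of radius R, 1 rad of latitude = R, so Δφ = ΔN / R = -281.0 / 6371000 = -4.4106e-05 rad = -9.098″.

Δφ = -9.10″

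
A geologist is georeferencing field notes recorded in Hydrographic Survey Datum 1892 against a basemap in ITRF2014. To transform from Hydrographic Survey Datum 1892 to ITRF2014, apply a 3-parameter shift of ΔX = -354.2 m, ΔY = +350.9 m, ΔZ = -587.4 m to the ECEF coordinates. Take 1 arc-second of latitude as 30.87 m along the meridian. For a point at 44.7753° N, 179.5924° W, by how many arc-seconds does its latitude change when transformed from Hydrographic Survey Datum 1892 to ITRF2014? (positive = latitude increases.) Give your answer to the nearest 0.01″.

sin φ = 0.704328, cos φ = 0.709874, sin λ = -0.007114, cos λ = -0.999975.
North component: ΔN = −sin φ cos λ·ΔX − sin φ sin λ·ΔY + cos φ·ΔZ = −(0.704328)(-0.999975)(-354.2) − (0.704328)(-0.007114)(350.9) + (0.709874)(-587.4) = -664.69 m.
1° of latitude spans 3600 × 30.87 = 111132 m, so Δφ = -664.69 / 111132 × 3600 = -21.532″.

Δφ = -21.53″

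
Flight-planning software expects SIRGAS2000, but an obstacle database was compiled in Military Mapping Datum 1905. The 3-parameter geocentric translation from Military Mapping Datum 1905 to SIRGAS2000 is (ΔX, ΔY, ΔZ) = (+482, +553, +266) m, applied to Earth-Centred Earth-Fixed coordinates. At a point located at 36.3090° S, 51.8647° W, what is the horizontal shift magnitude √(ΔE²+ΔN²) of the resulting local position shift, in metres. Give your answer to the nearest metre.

At φ = -36.3090°, λ = -51.8647°: sin φ = -0.592140, cos φ = 0.805835, sin λ = -0.786555, cos λ = 0.617521.
ΔE = −sin λ·ΔX + cos λ·ΔY = −(-0.786555)·(482) + (0.617521)·(553) = 720.61 m.
ΔN = −sin φ cos λ·ΔX − sin φ sin λ·ΔY + cos φ·ΔZ = −(-0.592140)(0.617521)(482) − (-0.592140)(-0.786555)(553) + (0.805835)(266) = 133.04 m.
Horizontal magnitude = √(ΔE² + ΔN²) = √(720.61² + 133.04²) = 732.79 m.

733 m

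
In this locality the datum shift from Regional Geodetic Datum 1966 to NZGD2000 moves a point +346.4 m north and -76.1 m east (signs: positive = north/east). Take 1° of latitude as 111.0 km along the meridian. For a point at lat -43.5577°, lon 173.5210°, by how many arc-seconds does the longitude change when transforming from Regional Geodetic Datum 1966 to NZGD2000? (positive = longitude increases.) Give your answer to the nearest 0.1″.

Δλ = -3.4″

At latitude -43.5577°, cos φ = 0.724681.
1° of longitude at this latitude = 111.0 × cos φ = 80.44 km, so Δλ = -76.1 / 80439.6 = -0.0009461° = -3.406″.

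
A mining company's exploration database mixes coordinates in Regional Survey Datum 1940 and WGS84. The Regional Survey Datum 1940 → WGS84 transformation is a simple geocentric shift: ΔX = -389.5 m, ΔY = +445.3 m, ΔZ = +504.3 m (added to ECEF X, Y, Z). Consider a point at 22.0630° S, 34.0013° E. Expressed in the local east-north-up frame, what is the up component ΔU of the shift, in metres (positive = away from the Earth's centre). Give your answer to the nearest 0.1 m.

ΔU = -257.9 m

At φ = -22.0630°, λ = 34.0013°: sin φ = -0.375626, cos φ = 0.926771, sin λ = 0.559212, cos λ = 0.829025.
ΔU = cos φ cos λ·ΔX + cos φ sin λ·ΔY + sin φ·ΔZ = (0.926771)(0.829025)(-389.5) + (0.926771)(0.559212)(445.3) + (-0.375626)(504.3) = -257.91 m.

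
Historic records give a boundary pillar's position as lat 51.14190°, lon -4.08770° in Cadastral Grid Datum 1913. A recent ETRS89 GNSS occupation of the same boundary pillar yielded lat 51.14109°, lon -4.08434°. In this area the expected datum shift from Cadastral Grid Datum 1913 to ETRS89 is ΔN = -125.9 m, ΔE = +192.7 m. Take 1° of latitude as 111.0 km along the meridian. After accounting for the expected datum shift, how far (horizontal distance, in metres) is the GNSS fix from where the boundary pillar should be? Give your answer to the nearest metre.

55 m

Observed coordinate differences: Δφ = -0.00081°, Δλ = +0.00336°.
Converting to metres (1° lat = 111000 m, cos φ = 0.627394): observed ΔN = -89.9 m, observed ΔE = 234.0 m.
Subtracting the expected shift leaves a residual of -89.9 − (-125.9) = 36.0 m north and 234.0 − (192.7) = 41.3 m east.
Residual distance = √(36.0² + 41.3²) = 54.8 m.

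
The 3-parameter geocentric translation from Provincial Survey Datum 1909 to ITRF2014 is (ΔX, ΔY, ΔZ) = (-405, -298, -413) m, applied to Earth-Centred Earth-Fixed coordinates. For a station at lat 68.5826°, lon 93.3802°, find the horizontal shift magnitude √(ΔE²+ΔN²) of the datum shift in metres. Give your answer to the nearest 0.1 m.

434.5 m

The local east axis at (φ, λ) is (−sin λ, cos λ, 0), so ΔE = −sin(93.3802°)·(-405) + cos(93.3802°)·(-298) = 421.87 m.
The local north axis is (−sin φ cos λ, −sin φ sin λ, cos φ), giving ΔN = -22.230 + 276.939 − 150.811 = 103.90 m.
Horizontal magnitude = √(ΔE² + ΔN²) = √(421.87² + 103.90²) = 434.47 m.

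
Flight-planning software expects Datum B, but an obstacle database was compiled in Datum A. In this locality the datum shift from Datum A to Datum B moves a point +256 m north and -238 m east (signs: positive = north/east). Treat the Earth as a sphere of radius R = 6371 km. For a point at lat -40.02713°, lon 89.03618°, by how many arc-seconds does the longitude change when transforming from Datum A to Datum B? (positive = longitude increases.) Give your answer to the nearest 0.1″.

Δλ = -10.1″

At latitude -40.02713°, cos φ = 0.765740.
One radian of longitude at latitude φ spans R cos φ, so Δλ = ΔE / (R cos φ) = -238.0 / (6371000 × 0.765740) = -4.8785e-05 rad = -10.063″.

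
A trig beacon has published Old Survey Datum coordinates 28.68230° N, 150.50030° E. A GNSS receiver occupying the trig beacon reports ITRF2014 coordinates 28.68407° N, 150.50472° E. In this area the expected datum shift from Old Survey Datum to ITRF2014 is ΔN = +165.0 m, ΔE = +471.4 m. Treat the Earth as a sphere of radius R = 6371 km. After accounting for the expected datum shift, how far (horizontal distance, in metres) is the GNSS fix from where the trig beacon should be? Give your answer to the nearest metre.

51 m

Observed coordinate differences: Δφ = +0.00177°, Δλ = +0.00442°.
Converting to metres (1° lat = 111195 m, cos φ = 0.877294): observed ΔN = 196.8 m, observed ΔE = 431.2 m.
Subtracting the expected shift leaves a residual of 196.8 − (165.0) = 31.8 m north and 431.2 − (471.4) = -40.2 m east.
Residual distance = √(31.8² + (-40.2)²) = 51.3 m.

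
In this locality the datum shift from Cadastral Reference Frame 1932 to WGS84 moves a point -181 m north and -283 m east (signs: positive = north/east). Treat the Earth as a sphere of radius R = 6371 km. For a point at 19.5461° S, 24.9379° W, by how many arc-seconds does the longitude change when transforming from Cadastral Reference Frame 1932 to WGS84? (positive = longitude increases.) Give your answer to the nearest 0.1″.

Δλ = -9.7″

At latitude -19.5461°, cos φ = 0.942373.
One radian of longitude at latitude φ spans R cos φ, so Δλ = ΔE / (R cos φ) = -283.0 / (6371000 × 0.942373) = -4.7136e-05 rad = -9.723″.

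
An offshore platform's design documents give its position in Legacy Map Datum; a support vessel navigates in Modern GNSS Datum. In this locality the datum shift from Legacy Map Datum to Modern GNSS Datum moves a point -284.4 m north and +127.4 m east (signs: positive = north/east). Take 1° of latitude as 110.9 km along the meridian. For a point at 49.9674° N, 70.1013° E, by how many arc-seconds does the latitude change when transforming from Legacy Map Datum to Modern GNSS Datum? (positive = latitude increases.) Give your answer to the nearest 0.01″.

Δφ = -9.23″

1° of latitude = 110.9 km, so Δφ = -284.4 / 110900 = -0.0025645° = -9.232″.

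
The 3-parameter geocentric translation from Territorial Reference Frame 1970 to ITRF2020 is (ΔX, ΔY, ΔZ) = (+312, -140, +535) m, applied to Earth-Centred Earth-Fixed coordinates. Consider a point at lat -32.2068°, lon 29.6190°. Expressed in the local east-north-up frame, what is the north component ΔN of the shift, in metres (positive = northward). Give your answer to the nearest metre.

The local north axis is (−sin φ cos λ, −sin φ sin λ, cos φ), giving ΔN = 144.560 − 36.878 + 452.680 = 560.36 m.

ΔN = 560 m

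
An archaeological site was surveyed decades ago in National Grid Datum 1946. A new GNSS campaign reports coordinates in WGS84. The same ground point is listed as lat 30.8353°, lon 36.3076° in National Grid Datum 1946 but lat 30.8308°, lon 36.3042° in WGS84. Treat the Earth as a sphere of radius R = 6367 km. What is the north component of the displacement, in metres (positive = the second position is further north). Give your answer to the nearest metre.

Δφ = 30.8308° − 30.8353° = -0.0045°; Δλ = 36.3042° − 36.3076° = -0.0034°.
1° along a meridian = πR/180 = 111125 m.
ΔN = Δφ × 111125 = -500.1 m; ΔE = Δλ × 111125 × cos(30.8353°) = -0.0034 × 111125 × 0.858644 = -324.4 m.

ΔN = -500 m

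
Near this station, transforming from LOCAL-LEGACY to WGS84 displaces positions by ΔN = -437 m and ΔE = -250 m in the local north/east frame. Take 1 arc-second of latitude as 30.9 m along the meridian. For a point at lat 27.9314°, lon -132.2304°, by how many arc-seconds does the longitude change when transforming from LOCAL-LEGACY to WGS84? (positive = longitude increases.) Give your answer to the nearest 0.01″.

At latitude 27.9314°, cos φ = 0.883509.
1″ of longitude at this latitude = 30.90 × cos φ = 27.3004 m, so Δλ = -250.0 / 27.3004 = -9.157″.

Δλ = -9.16″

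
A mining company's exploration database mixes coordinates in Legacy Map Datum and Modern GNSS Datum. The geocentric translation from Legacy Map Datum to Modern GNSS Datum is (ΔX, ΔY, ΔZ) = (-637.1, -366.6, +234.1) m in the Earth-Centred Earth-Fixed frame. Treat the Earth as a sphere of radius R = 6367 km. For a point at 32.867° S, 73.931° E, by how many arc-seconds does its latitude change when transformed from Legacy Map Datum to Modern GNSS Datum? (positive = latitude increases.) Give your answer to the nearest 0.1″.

sin φ = -0.542691, cos φ = 0.839933, sin λ = 0.960929, cos λ = 0.276795.
North component: ΔN = −sin φ cos λ·ΔX − sin φ sin λ·ΔY + cos φ·ΔZ = −(-0.542691)(0.276795)(-637.1) − (-0.542691)(0.960929)(-366.6) + (0.839933)(234.1) = -90.25 m.
1° of latitude spans πR/180 = 111125 m, so Δφ = -90.25 / 111125 × 3600 = -2.924″.

Δφ = -2.9″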